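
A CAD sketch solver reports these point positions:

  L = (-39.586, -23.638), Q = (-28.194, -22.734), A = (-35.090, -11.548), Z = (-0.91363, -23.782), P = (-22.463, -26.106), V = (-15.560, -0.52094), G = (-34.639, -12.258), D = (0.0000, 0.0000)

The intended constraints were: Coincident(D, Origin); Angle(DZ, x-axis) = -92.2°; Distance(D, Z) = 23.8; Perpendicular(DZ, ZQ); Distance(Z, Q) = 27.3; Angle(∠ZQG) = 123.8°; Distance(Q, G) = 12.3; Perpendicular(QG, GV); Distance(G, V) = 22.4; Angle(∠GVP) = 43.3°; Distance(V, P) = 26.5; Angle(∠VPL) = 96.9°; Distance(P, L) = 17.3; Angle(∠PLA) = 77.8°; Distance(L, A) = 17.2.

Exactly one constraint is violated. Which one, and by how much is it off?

Distance(L, A) = 17.2 — off by 4.30.

D = (0.00, 0.00) ✓; DZ at -92.20° ✓; |DZ| = 23.80 ✓; ∠(DZ, ZQ) = 90.00° ✓; |ZQ| = 27.30 ✓; ∠ZQG = 123.8° ✓; |QG| = 12.30 ✓; ∠(QG, GV) = 90.00° ✓; |GV| = 22.40 ✓; ∠GVP = 43.30° ✓; |VP| = 26.50 ✓; ∠VPL = 96.90° ✓; |PL| = 17.30 ✓; ∠PLA = 77.80° ✓; |LA| = 12.90 ✗.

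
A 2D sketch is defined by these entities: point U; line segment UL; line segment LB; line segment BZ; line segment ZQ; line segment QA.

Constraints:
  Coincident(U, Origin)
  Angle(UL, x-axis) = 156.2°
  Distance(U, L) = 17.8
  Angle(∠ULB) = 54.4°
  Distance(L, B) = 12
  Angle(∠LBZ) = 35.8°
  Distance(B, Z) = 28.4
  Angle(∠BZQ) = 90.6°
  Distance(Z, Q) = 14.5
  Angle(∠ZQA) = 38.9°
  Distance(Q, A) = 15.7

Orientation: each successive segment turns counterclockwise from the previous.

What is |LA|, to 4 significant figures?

9.975

∠BZQ = 90.6° gives ZQ at 155.4° from the x-axis; with |ZQ| = 14.5, Q = (-15.46, 27.42). ∠ZQA = 38.9° gives QA at -63.50° from the x-axis; with |QA| = 15.7, A = (-8.460, 13.37). Then |LA| = |A − L| = 9.975.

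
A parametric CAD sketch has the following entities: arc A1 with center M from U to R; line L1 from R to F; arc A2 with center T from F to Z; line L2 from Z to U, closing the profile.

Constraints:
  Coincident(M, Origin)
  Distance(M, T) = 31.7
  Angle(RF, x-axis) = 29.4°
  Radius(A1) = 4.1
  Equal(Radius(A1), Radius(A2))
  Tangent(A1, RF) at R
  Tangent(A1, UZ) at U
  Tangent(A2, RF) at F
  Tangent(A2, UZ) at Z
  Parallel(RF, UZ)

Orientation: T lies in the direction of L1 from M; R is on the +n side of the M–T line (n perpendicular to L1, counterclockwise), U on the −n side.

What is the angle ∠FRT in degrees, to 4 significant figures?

7.370°

Tangency of A1 to both parallel lines with radius 4.1 puts R and U at M ± 4.1·n: R = (-2.013, 3.572), U = (2.013, -3.572). Equal radii place F and Z the same way about T: F = T + 4.1·n = (25.60, 19.13), Z = T − 4.1·n = (29.63, 11.99). Then cos ∠FRT = RF·RT / (|RF||RT|), giving 7.370°.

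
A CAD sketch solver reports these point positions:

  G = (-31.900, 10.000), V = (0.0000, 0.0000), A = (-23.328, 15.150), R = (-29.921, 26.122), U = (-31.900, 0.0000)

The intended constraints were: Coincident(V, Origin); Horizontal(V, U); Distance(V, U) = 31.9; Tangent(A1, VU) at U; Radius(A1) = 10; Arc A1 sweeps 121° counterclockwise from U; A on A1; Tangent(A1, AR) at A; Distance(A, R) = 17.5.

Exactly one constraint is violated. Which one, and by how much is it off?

Distance(A, R) = 17.5 — off by 4.70.

V = (0.00, 0.00) ✓; V.y = 0.00, U.y = 0.00 ✓; |VU| = 31.90 ✓; ∠(GU, UV) = 90.00° ✓; |GU| = 10.00 ✓; bearing(G→A) − bearing(G→U) = 121.0° ✓; |GA| = 10.00 ✓; ∠(GA, AR) = 90.00° ✓; |AR| = 12.80 ✗.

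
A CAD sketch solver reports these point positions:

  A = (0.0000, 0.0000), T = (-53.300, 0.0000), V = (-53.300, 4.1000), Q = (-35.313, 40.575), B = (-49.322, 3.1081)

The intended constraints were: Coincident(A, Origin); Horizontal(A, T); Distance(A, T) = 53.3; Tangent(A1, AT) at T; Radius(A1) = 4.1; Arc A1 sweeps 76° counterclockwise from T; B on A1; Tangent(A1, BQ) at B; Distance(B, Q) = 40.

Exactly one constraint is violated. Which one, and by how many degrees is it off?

Tangent(A1, BQ) at B — off by 6.50°.

A = (0.00, 0.00) ✓; A.y = 0.00, T.y = 0.00 ✓; |AT| = 53.30 ✓; ∠(VT, TA) = 90.00° ✓; |VT| = 4.100 ✓; bearing(V→B) − bearing(V→T) = 76.00° ✓; |VB| = 4.100 ✓; ∠(VB, BQ) = 96.50° ✗; |BQ| = 40.00 ✓.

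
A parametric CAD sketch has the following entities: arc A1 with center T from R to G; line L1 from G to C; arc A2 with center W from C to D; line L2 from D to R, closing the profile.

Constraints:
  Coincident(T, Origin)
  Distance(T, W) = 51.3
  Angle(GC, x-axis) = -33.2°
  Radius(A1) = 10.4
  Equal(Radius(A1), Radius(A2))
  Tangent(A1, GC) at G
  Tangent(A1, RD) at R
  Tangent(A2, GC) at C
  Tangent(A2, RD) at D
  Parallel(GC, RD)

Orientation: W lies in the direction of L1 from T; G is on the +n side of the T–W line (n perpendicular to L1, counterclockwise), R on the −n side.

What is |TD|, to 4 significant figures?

52.34

The slot axis is L1's direction at -33.2°, so u = (cos -33.2°, sin -33.2°) = (0.8368, -0.5476) and n = (−sin -33.2°, cos -33.2°) = (0.5476, 0.8368). T is at the origin and W lies 51.3 along u from T, so W = 51.3·u = (42.93, -28.09). Tangency of A1 to both parallel lines with radius 10.4 puts G and R at T ± 10.4·n: G = (5.695, 8.702), R = (-5.695, -8.702). Equal radii place C and D the same way about W: C = W + 10.4·n = (48.62, -19.39), D = W − 10.4·n = (37.23, -36.79). Then |TD| = |D − T| = 52.34.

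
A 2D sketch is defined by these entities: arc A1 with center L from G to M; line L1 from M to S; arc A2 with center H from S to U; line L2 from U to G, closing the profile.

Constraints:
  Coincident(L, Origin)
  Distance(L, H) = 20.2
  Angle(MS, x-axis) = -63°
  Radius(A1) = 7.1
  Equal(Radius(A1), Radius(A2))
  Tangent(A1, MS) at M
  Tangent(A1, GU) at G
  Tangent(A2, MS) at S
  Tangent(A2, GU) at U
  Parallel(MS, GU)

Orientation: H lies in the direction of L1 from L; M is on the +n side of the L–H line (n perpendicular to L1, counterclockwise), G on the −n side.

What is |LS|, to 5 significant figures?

21.411

The slot axis is L1's direction at -63.0°, so u = (cos -63.0°, sin -63.0°) = (0.45399, -0.89101) and n = (−sin -63.0°, cos -63.0°) = (0.89101, 0.45399). L is at the origin and H lies 20.2 along u from L, so H = 20.2·u = (9.1706, -17.998). Tangency of A1 to both parallel lines with radius 7.1 puts M and G at L ± 7.1·n: M = (6.3261, 3.2233), G = (-6.3261, -3.2233). Equal radii place S and U the same way about H: S = H + 7.1·n = (15.497, -14.775), U = H − 7.1·n = (2.8445, -21.222). Then |LS| = |S − L| = 21.411.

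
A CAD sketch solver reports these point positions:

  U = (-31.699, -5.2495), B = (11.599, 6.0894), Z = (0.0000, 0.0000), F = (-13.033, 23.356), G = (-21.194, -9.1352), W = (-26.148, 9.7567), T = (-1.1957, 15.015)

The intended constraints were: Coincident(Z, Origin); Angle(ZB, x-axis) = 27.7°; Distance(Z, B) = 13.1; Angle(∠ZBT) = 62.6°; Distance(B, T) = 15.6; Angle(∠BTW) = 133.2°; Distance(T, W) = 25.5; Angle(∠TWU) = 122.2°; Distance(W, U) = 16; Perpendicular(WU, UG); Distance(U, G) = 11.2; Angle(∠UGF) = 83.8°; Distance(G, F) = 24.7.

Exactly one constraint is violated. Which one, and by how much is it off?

Distance(G, F) = 24.7 — off by 8.80.

Z = (0.00, 0.00) ✓; ZB at 27.70° ✓; |ZB| = 13.10 ✓; ∠ZBT = 62.60° ✓; |BT| = 15.60 ✓; ∠BTW = 133.2° ✓; |TW| = 25.50 ✓; ∠TWU = 122.2° ✓; |WU| = 16.00 ✓; ∠(WU, UG) = 90.00° ✓; |UG| = 11.20 ✓; ∠UGF = 83.80° ✓; |GF| = 33.50 ✗.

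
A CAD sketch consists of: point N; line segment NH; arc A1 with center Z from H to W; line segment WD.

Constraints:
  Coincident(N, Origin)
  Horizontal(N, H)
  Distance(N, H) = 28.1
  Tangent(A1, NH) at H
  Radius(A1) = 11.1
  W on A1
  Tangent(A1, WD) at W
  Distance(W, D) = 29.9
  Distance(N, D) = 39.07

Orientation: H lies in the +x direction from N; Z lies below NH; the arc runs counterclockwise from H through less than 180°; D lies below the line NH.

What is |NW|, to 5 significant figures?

19.295

N is at the origin; NH is horizontal with |NH| = 28.1 and H on the +x side, so H = (28.100, 0.0000). A1 meets NH tangentially, so ZH is at right angles to NH, so Z = H + (0, -11.1) = (28.100, -11.100). Since ZW ⟂ WD (tangency), |ZD| = √(11.1² + 29.9²) = 31.894 regardless of where W sits on A1. So D lies on both circle(N, 39.07) and circle(Z, 31.894); the below-NH intersection is D = (10.430, -37.652). W is the foot of the tangent from D: W = (17.297, -8.5510).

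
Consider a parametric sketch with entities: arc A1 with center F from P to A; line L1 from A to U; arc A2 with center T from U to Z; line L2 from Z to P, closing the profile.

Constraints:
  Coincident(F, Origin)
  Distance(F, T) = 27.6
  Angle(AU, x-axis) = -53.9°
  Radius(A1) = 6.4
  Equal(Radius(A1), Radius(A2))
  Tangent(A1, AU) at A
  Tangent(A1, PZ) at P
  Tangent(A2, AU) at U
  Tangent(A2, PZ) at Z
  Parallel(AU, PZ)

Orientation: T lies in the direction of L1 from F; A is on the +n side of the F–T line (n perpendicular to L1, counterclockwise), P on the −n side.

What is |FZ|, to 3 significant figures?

28.3

The slot axis is L1's direction at -53.9°, so u = (cos -53.9°, sin -53.9°) = (0.589, -0.808) and n = (−sin -53.9°, cos -53.9°) = (0.808, 0.589). F is at the origin and T lies 27.6 along u from F, so T = 27.6·u = (16.3, -22.3). Tangency of A1 to both parallel lines with radius 6.4 puts A and P at F ± 6.4·n: A = (5.17, 3.77), P = (-5.17, -3.77). Equal radii place U and Z the same way about T: U = T + 6.4·n = (21.4, -18.5), Z = T − 6.4·n = (11.1, -26.1). Then |FZ| = |Z − F| = 28.3.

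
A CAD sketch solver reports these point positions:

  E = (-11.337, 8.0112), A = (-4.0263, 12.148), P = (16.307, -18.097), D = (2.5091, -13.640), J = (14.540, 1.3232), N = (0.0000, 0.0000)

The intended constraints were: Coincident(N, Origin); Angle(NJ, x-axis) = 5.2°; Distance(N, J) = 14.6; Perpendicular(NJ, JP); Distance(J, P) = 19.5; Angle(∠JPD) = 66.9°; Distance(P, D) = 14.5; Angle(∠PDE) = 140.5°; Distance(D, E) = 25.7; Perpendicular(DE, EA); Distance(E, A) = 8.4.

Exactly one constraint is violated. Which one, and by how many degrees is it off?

Perpendicular(DE, EA) — off by 3.10°.

N = (0.00, 0.00) ✓; NJ at 5.200° ✓; |NJ| = 14.60 ✓; ∠(NJ, JP) = 90.00° ✓; |JP| = 19.50 ✓; ∠JPD = 66.90° ✓; |PD| = 14.50 ✓; ∠PDE = 140.5° ✓; |DE| = 25.70 ✓; ∠(DE, EA) = 93.10° ✗; |EA| = 8.400 ✓.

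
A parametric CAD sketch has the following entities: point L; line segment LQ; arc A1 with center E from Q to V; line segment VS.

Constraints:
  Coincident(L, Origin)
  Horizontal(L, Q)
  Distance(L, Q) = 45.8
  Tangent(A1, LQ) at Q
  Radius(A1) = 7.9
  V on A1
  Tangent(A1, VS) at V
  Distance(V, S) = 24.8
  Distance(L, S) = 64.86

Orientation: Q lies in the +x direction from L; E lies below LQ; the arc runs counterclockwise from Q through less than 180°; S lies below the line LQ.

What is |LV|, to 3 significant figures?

42.1

L is at the origin; LQ is horizontal with |LQ| = 45.8 and Q on the +x side, so Q = (45.8, 0.00). A1 meets LQ tangentially, so EQ is at right angles to LQ, so E = Q + (0, -7.9) = (45.8, -7.90). Since EV ⟂ VS (tangency), |ES| = √(7.9² + 24.8²) = 26.0 regardless of where V sits on A1. So S lies on both circle(L, 64.86) and circle(E, 26.0); the below-LQ intersection is S = (56.7, -31.5). V is the foot of the tangent from S: V = (40.0, -13.2).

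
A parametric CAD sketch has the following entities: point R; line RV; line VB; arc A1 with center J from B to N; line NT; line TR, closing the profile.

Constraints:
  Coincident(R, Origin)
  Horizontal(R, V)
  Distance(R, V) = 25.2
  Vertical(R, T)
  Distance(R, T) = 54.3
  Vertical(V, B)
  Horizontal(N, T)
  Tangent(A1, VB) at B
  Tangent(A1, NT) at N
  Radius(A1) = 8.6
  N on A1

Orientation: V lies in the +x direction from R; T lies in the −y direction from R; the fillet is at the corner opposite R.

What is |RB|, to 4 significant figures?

52.19

The virtual corner opposite R is at (25.20, -54.30). The tangent condition forces JB to be normal to VB and tangency of A1 to NT means the radius JN is perpendicular to NT, with radius 8.6, so the center J sits 8.6 in from both sides at J = (16.60, -45.70). That places the tangent points at B = (25.20, -45.70) on VB and N = (16.60, -54.30) on NT. Then |RB| = |B − R| = 52.19.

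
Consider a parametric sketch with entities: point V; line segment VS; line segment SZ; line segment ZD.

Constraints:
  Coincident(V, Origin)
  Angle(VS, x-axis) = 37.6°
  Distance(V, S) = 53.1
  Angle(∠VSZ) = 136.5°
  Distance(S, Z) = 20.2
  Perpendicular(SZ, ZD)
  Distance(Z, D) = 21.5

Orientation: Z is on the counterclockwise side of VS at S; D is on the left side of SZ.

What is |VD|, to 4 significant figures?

60.62

V is at the origin; VS runs at 37.6° with length 53.1, so S = 53.1·(cos 37.6°, sin 37.6°) = (42.07, 32.40). ∠VSZ = 136.5°, so SZ runs at 37.6° + (180° − 136.5°) = 81.10° from the x-axis; with |SZ| = 20.2, Z = S + 20.2·(cos 81.10°, sin 81.10°) = (45.20, 52.36). SZ is perpendicular to ZD; with |ZD| = 21.5 on the left of SZ, D = Z + 21.5·(-0.9880, 0.1547) = (23.95, 55.68). Then |VD| = |D − V| = 60.62.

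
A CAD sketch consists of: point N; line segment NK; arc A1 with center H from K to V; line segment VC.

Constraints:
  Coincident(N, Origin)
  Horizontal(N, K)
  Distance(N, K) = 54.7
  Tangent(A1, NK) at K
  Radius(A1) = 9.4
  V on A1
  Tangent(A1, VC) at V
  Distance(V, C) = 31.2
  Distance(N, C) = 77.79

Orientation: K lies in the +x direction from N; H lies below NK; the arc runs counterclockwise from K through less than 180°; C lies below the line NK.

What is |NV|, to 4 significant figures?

49.79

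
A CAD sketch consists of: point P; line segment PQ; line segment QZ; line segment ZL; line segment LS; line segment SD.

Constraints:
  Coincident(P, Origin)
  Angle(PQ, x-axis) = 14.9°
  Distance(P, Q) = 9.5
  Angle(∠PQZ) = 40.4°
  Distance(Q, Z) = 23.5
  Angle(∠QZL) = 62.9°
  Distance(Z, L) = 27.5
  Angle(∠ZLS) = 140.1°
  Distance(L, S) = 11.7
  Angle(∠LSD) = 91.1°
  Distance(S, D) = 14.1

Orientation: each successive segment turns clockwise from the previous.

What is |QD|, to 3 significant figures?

17.1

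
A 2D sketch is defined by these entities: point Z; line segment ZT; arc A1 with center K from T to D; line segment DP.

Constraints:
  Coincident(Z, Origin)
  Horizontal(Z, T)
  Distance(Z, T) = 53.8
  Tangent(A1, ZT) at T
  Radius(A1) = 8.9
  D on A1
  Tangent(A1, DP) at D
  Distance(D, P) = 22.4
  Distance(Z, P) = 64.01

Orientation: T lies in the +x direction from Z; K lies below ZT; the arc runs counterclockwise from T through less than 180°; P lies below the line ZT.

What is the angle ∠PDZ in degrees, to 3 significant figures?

130°

Checks: |ZT| = 53.80 ✓; |KD| = 8.900 ✓; ∠(KD, DP) = 90.00° ✓; |DP| = 22.40 ✓; |ZP| = 64.01 ✓.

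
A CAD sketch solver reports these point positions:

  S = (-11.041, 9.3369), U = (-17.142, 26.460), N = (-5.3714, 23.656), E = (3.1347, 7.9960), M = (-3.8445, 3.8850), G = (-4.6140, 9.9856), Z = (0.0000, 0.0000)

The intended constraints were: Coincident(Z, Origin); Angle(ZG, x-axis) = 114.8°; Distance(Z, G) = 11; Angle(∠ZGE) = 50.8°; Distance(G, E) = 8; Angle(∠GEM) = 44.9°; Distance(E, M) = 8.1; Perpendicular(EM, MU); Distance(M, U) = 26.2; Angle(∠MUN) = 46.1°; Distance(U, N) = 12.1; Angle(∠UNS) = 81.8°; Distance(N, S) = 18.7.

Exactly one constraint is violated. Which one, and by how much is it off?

Distance(N, S) = 18.7 — off by 3.30.

Z = (0.00, 0.00) ✓; ZG at 114.8° ✓; |ZG| = 11.00 ✓; ∠ZGE = 50.80° ✓; |GE| = 8.000 ✓; ∠GEM = 44.90° ✓; |EM| = 8.100 ✓; ∠(EM, MU) = 90.00° ✓; |MU| = 26.20 ✓; ∠MUN = 46.10° ✓; |UN| = 12.10 ✓; ∠UNS = 81.80° ✓; |NS| = 15.40 ✗.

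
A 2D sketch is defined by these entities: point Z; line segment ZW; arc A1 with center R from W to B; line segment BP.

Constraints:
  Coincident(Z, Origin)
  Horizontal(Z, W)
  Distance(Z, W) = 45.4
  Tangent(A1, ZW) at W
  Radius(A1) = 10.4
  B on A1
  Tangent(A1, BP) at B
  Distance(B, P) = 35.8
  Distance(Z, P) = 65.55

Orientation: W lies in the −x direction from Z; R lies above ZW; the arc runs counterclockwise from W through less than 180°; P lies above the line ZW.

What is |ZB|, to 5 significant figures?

37.760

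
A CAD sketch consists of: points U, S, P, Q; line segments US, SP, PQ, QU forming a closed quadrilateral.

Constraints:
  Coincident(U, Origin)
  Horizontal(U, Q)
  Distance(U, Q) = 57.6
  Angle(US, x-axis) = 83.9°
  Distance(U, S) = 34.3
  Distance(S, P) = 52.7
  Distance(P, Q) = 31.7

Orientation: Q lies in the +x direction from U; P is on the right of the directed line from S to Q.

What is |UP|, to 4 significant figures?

31.02

Checks: |SP| = 52.70 ✓; |PQ| = 31.70 ✓.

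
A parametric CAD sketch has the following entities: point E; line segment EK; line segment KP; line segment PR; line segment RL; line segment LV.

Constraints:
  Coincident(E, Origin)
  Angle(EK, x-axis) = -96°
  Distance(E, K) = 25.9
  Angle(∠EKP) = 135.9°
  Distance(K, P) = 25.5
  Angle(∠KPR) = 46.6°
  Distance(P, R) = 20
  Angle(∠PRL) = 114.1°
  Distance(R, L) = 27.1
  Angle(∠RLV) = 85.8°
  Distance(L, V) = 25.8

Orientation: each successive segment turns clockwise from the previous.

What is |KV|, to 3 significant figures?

18.4

E is at the origin; EK runs at -96.0° with length 25.9, so K = (-2.71, -25.8). ∠EKP = 135.9° gives KP at -140° from the x-axis; with |KP| = 25.5, P = (-22.3, -42.1). ∠KPR = 46.6° gives PR at 86.5° from the x-axis; with |PR| = 20.0, R = (-21.0, -22.2). ∠PRL = 114.1° gives RL at 20.6° from the x-axis; with |RL| = 27.1, L = (4.32, -12.6). ∠RLV = 85.8° gives LV at -73.6° from the x-axis; with |LV| = 25.8, V = (11.6, -37.4). Then |KV| = |V − K| = 18.4.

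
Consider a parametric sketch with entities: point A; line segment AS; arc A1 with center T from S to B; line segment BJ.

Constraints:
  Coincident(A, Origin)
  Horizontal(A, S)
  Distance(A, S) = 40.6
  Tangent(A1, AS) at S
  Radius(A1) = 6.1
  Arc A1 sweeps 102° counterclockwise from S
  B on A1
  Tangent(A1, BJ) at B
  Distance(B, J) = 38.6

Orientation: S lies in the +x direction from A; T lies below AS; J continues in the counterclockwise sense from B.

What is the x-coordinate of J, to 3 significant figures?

42.7

A is at the origin; A and S share the same y with |AS| = 40.6 and S on the +x side, so S = (40.6, 0.00). The tangent condition forces TS to be normal to AS, so T = S + (0, -6.1) = (40.6, -6.10). On A1, S sits at bearing 90° from T; a 102° counterclockwise sweep puts B at bearing 192°, so B = T + 6.1·(cos 192°, sin 192°) = (34.6, -7.37). Tangency of A1 to BJ means the radius TB is perpendicular to BJ, so BJ runs along (−sin 192°, cos 192°); with |BJ| = 38.6, J = (42.7, -45.1). So J.x = 42.7.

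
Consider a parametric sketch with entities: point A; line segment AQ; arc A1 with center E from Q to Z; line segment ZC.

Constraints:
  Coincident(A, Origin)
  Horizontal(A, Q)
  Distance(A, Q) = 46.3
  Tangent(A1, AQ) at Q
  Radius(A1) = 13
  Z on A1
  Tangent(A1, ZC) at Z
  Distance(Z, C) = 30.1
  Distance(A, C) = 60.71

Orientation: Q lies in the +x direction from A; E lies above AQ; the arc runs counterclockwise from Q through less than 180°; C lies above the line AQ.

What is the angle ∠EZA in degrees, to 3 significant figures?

14.1°

Checks: A = (0.00, 0.00) ✓; |EZ| = 13.00 ✓; ∠(EZ, ZC) = 90.00° ✓; |ZC| = 30.10 ✓; |AC| = 60.71 ✓.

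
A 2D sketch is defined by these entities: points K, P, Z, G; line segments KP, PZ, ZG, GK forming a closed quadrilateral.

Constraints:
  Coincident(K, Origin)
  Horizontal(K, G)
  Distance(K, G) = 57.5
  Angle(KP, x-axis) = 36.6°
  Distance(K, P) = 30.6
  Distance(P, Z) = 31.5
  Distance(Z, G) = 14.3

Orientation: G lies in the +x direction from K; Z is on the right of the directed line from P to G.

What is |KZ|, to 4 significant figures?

44.98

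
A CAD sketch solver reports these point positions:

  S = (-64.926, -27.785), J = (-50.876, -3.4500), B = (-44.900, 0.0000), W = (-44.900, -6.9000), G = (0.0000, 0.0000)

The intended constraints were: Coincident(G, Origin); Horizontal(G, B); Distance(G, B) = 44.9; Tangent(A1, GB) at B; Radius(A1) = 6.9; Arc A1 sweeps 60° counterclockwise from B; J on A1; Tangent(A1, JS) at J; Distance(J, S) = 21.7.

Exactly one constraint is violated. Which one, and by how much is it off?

Distance(J, S) = 21.7 — off by 6.40.

G = (0.00, 0.00) ✓; G.y = 0.00, B.y = 0.00 ✓; |GB| = 44.90 ✓; ∠(WB, BG) = 90.00° ✓; |WB| = 6.900 ✓; bearing(W→J) − bearing(W→B) = 60.00° ✓; |WJ| = 6.900 ✓; ∠(WJ, JS) = 90.00° ✓; |JS| = 28.10 ✗.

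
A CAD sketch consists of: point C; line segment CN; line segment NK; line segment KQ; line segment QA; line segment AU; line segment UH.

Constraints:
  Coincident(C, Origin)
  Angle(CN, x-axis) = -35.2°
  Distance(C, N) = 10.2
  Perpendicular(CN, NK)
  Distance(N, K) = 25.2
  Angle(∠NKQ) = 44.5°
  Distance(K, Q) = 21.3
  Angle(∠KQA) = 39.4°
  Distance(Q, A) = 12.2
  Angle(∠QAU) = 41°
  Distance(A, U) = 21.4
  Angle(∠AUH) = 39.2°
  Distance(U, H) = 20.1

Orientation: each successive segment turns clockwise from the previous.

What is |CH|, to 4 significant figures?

6.272

C is at the origin; CN runs at -35.2° with length 10.2, so N = (8.335, -5.880). CN ⟂ NK, so NK runs at -125.2°; with |NK| = 25.2, K = (-6.191, -26.47). ∠NKQ = 44.5° gives KQ at 99.30° from the x-axis; with |KQ| = 21.3, Q = (-9.633, -5.452). ∠KQA = 39.4° gives QA at -41.30° from the x-axis; with |QA| = 12.2, A = (-0.4680, -13.50). ∠QAU = 41.0° gives AU at 179.7° from the x-axis; with |AU| = 21.4, U = (-21.87, -13.39). ∠AUH = 39.2° gives UH at 38.90° from the x-axis; with |UH| = 20.1, H = (-6.225, -0.7695). Then |CH| = |H − C| = 6.272.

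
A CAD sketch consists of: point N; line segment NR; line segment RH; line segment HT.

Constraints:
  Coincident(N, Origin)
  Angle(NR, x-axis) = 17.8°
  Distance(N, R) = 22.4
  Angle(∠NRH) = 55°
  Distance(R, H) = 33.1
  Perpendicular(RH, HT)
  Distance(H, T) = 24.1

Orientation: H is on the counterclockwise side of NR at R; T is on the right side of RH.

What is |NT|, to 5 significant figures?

47.033

N is at the origin; NR runs at 17.8° with length 22.4, so R = 22.4·(cos 17.8°, sin 17.8°) = (21.328, 6.8476). ∠NRH = 55.0°, so RH runs at 17.8° + (180° − 55.0°) = 142.80° from the x-axis; with |RH| = 33.1, H = R + 33.1·(cos 142.80°, sin 142.80°) = (-5.0374, 26.860). RH is perpendicular to HT; with |HT| = 24.1 on the right of RH, T = H + 24.1·(0.60460, 0.79653) = (9.5334, 46.056). Then |NT| = |T − N| = 47.033.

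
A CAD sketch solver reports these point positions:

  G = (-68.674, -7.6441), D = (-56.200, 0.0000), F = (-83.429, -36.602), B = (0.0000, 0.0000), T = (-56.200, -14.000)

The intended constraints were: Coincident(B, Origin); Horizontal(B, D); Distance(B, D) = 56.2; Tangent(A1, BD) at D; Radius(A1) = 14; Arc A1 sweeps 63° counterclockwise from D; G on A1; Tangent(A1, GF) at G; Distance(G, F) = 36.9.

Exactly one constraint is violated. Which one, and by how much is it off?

Distance(G, F) = 36.9 — off by 4.40.

B = (0.00, 0.00) ✓; B.y = 0.00, D.y = 0.00 ✓; |BD| = 56.20 ✓; ∠(TD, DB) = 90.00° ✓; |TD| = 14.00 ✓; bearing(T→G) − bearing(T→D) = 63.00° ✓; |TG| = 14.00 ✓; ∠(TG, GF) = 90.00° ✓; |GF| = 32.50 ✗.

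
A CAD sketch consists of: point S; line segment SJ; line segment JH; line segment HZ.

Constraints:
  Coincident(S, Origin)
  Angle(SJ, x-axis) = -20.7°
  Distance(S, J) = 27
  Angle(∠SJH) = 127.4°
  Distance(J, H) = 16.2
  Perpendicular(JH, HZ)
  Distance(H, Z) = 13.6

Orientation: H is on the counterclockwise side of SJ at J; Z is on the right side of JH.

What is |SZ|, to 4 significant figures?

47.87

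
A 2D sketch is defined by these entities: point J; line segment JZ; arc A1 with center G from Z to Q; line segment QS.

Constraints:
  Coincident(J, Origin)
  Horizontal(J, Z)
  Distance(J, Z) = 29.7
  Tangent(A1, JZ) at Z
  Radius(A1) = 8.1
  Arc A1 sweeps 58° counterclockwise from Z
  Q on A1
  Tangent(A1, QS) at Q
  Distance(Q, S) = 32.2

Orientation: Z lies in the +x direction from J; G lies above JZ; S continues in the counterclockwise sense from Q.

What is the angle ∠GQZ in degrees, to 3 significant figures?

61.0°

A1 meets JZ tangentially, so GZ is at right angles to JZ, so G = Z + (0, 8.1) = (29.7, 8.10). On A1, Z sits at bearing -90° from G; a 58° counterclockwise sweep puts Q at bearing -32°, so Q = G + 8.1·(cos -32°, sin -32°) = (36.6, 3.81). Then cos ∠GQZ = QG·QZ / (|QG||QZ|), giving 61.0°.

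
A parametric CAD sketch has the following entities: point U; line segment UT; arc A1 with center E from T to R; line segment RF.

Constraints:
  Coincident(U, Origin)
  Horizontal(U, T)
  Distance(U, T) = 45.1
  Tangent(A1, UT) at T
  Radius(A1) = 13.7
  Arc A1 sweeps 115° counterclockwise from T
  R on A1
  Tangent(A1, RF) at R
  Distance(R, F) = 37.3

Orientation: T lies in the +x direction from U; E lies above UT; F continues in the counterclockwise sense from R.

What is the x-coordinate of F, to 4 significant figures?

41.75

On A1, T sits at bearing -90° from E; a 115° counterclockwise sweep puts R at bearing 25°, so R = E + 13.7·(cos 25°, sin 25°) = (57.52, 19.49). Tangency of A1 to RF means the radius ER is perpendicular to RF, so RF runs along (−sin 25°, cos 25°); with |RF| = 37.3, F = (41.75, 53.30). So F.x = 41.75.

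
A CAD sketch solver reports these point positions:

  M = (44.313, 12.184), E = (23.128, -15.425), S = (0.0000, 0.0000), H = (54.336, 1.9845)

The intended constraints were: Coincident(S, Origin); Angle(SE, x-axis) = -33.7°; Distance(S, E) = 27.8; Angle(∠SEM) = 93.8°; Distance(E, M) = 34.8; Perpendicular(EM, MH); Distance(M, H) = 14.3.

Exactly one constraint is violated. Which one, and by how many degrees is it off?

Perpendicular(EM, MH) — off by 8.00°.

S = (0.00, 0.00) ✓; SE at -33.70° ✓; |SE| = 27.80 ✓; ∠SEM = 93.80° ✓; |EM| = 34.80 ✓; ∠(EM, MH) = 98.00° ✗; |MH| = 14.30 ✓.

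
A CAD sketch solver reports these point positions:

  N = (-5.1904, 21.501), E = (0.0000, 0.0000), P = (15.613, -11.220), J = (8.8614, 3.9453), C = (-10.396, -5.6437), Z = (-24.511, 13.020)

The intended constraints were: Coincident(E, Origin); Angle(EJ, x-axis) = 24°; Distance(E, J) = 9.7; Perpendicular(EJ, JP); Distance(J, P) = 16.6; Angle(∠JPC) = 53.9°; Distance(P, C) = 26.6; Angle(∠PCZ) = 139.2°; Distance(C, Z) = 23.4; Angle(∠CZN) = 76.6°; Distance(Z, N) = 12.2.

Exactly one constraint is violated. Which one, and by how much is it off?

Distance(Z, N) = 12.2 — off by 8.90.

E = (0.00, 0.00) ✓; EJ at 24.00° ✓; |EJ| = 9.700 ✓; ∠(EJ, JP) = 90.00° ✓; |JP| = 16.60 ✓; ∠JPC = 53.90° ✓; |PC| = 26.60 ✓; ∠PCZ = 139.2° ✓; |CZ| = 23.40 ✓; ∠CZN = 76.60° ✓; |ZN| = 21.10 ✗.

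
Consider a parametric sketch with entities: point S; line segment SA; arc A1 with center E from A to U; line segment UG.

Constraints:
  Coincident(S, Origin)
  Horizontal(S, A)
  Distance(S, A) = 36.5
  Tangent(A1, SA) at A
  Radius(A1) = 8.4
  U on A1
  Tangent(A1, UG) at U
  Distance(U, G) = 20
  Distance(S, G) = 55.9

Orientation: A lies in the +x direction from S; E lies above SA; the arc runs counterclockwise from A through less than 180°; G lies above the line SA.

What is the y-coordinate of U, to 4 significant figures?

6.279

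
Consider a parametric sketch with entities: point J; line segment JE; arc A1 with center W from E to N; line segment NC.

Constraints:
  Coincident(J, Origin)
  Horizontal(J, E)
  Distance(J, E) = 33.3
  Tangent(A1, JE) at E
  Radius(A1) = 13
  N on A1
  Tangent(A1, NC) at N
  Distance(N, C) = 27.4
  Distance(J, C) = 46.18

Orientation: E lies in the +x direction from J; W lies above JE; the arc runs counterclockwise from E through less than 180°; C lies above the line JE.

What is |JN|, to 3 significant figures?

47.7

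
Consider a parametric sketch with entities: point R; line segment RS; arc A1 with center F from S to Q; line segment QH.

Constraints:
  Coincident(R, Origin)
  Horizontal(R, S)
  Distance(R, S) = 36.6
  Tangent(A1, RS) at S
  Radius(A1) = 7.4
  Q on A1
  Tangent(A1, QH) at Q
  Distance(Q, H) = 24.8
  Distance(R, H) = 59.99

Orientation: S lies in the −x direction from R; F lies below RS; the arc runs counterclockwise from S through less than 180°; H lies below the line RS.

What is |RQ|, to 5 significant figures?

43.548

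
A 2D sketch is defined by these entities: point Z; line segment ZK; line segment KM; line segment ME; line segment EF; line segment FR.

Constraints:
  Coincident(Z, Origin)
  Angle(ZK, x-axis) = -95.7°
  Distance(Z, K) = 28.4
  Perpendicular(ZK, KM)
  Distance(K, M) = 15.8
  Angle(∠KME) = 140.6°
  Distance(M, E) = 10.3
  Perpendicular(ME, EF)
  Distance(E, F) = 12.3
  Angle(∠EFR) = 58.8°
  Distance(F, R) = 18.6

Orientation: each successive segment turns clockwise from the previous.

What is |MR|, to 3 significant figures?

6.21

ME ⟂ EF, so EF runs at 44.9°; with |EF| = 12.3, F = (-17.1, -10.7). ∠EFR = 58.8° gives FR at -76.3° from the x-axis; with |FR| = 18.6, R = (-12.7, -28.8). Then |MR| = |R − M| = 6.21.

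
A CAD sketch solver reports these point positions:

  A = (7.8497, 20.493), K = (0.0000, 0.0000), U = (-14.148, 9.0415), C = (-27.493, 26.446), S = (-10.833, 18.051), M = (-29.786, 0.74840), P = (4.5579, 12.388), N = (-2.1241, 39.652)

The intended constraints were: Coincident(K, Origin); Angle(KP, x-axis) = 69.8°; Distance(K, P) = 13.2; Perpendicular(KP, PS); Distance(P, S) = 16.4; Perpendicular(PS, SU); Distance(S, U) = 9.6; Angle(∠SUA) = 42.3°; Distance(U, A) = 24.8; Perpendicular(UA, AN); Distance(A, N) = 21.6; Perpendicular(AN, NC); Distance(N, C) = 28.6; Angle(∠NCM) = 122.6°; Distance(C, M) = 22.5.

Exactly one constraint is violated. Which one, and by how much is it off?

Distance(C, M) = 22.5 — off by 3.30.

K = (0.00, 0.00) ✓; KP at 69.80° ✓; |KP| = 13.20 ✓; ∠(KP, PS) = 90.00° ✓; |PS| = 16.40 ✓; ∠(PS, SU) = 90.00° ✓; |SU| = 9.600 ✓; ∠SUA = 42.30° ✓; |UA| = 24.80 ✓; ∠(UA, AN) = 90.00° ✓; |AN| = 21.60 ✓; ∠(AN, NC) = 90.00° ✓; |NC| = 28.60 ✓; ∠NCM = 122.6° ✓; |CM| = 25.80 ✗.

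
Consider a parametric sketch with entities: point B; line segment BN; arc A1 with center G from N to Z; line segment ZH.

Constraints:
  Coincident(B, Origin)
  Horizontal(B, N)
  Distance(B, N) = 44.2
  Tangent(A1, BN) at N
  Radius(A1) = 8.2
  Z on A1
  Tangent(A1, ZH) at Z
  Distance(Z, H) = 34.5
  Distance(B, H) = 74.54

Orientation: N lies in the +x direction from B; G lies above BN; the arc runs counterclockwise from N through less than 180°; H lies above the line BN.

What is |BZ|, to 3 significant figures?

52.1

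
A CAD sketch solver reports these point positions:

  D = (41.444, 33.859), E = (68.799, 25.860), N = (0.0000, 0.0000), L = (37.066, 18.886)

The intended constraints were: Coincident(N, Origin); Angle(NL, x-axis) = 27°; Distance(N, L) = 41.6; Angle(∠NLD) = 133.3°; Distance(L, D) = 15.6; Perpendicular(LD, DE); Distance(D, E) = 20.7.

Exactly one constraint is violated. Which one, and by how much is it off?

Distance(D, E) = 20.7 — off by 7.80.

N = (0.00, 0.00) ✓; NL at 27.00° ✓; |NL| = 41.60 ✓; ∠NLD = 133.3° ✓; |LD| = 15.60 ✓; ∠(LD, DE) = 90.00° ✓; |DE| = 28.50 ✗.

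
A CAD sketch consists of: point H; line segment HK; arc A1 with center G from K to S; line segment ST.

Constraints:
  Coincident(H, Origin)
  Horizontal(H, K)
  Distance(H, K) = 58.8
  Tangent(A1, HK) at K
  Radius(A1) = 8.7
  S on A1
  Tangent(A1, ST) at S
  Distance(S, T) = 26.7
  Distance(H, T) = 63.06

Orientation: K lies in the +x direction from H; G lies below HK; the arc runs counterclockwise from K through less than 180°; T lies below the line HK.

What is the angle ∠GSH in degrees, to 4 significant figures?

165.8°

Checks: ∠(GK, KH) = 90.00° ✓; |GS| = 8.700 ✓; ∠(GS, ST) = 90.00° ✓; |ST| = 26.70 ✓; |HT| = 63.06 ✓.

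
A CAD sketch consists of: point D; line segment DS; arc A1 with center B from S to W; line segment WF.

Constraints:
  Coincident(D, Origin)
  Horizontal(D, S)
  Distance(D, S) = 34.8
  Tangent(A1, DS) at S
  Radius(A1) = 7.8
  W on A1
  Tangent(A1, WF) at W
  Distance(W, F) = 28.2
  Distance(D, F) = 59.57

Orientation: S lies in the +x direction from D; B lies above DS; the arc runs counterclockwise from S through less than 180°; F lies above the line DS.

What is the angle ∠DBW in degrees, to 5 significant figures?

152.56°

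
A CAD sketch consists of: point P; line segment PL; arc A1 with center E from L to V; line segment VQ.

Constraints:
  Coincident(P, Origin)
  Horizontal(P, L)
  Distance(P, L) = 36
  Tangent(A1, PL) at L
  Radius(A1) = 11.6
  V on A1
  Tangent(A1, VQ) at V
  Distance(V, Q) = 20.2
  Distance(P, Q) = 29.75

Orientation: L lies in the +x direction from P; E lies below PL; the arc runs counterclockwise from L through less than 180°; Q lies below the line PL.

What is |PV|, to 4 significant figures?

26.40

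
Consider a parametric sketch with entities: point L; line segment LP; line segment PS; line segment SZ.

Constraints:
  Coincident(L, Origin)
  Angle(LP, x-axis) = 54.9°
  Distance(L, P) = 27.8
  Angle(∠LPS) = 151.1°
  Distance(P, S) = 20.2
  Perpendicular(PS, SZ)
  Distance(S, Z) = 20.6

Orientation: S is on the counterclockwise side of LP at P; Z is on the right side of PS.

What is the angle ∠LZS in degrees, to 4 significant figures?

52.61°

∠LPS = 151.1°, so PS runs at 54.9° + (180° − 151.1°) = 83.80° from the x-axis; with |PS| = 20.2, S = P + 20.2·(cos 83.80°, sin 83.80°) = (18.17, 42.83). PS ⟂ SZ; with |SZ| = 20.6 on the right of PS, Z = S + 20.6·(0.9942, -0.1080) = (38.65, 40.60). Then cos ∠LZS = ZL·ZS / (|ZL||ZS|), giving 52.61°.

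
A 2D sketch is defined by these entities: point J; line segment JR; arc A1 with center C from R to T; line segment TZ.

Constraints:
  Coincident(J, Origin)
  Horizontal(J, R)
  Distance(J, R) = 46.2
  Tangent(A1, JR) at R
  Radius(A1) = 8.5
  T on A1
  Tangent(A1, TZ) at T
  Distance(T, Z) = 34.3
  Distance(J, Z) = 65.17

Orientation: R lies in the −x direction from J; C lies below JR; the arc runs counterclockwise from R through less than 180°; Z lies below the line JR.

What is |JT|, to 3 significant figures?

55.5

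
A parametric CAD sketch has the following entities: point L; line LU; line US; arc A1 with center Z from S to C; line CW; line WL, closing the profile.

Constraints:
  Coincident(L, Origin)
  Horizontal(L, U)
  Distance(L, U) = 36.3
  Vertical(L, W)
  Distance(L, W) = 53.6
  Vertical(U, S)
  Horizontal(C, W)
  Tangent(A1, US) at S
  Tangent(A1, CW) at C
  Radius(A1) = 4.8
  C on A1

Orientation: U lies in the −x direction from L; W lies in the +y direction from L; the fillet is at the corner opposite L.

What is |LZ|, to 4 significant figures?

58.08

L is at the origin; L and U share the same y with |LU| = 36.3 and U on the −x side, so U = (-36.30, 0.000). LW is vertical with |LW| = 53.6 and W on the +y side, so W = (0.000, 53.60). The virtual corner opposite L is at (-36.30, 53.60). The tangent condition forces ZS to be normal to US and A1 meets CW tangentially, so ZC is at right angles to CW, with radius 4.8, so the center Z sits 4.8 in from both sides at Z = (-31.50, 48.80). Then |LZ| = |Z − L| = 58.08.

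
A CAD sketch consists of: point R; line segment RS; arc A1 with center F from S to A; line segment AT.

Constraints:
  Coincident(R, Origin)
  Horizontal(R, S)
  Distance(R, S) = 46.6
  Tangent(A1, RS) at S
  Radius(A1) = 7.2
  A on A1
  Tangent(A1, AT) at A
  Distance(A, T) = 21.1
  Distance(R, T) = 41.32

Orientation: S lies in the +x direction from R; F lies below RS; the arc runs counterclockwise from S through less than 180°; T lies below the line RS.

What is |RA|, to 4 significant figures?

40.08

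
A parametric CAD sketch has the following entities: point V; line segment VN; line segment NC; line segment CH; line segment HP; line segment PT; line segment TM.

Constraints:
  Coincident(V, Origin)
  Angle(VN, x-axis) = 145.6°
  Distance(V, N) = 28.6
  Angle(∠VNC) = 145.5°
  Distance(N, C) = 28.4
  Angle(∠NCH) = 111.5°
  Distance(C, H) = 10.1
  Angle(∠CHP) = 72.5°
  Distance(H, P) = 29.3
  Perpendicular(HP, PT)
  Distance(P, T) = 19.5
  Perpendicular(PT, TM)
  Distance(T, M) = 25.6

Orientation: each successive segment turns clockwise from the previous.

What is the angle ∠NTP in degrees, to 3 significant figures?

14.7°

V is at the origin; VN runs at 145.6° with length 28.6, so N = (-23.6, 16.2). ∠VNC = 145.5° gives NC at 111° from the x-axis; with |NC| = 28.4, C = (-33.8, 42.7). ∠NCH = 111.5° gives CH at 42.6° from the x-axis; with |CH| = 10.1, H = (-26.4, 49.5). ∠CHP = 72.5° gives HP at -64.9° from the x-axis; with |HP| = 29.3, P = (-14.0, 23.0). HP is perpendicular to PT, so PT runs at -155°; with |PT| = 19.5, T = (-31.6, 14.7). Then cos ∠NTP = TN·TP / (|TN||TP|), giving 14.7°.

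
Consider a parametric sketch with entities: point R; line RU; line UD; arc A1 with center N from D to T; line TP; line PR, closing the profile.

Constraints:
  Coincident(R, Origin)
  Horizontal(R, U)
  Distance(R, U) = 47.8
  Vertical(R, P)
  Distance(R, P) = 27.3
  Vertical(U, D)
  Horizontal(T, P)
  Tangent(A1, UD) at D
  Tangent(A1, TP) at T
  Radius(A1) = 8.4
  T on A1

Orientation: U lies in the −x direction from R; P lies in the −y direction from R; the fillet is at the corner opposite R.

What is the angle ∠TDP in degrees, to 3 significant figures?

35.0°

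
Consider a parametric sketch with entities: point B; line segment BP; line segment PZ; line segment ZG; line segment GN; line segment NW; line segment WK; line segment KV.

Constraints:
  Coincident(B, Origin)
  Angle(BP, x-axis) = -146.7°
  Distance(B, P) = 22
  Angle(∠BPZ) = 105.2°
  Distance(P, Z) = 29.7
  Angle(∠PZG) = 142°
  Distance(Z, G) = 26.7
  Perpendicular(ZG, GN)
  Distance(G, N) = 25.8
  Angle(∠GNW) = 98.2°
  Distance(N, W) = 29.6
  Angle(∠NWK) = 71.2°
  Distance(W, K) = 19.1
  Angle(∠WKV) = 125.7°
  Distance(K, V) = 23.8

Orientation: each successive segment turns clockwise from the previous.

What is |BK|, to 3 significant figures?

31.6

B is at the origin; BP runs at -146.7° with length 22.0, so P = (-18.4, -12.1). ∠BPZ = 105.2° gives PZ at 138° from the x-axis; with |PZ| = 29.7, Z = (-40.6, 7.60). ∠PZG = 142.0° gives ZG at 100° from the x-axis; with |ZG| = 26.7, G = (-45.5, 33.9). ZG ⟂ GN, so GN runs at 10.5°; with |GN| = 25.8, N = (-20.1, 38.6). ∠GNW = 98.2° gives NW at -71.3° from the x-axis; with |NW| = 29.6, W = (-10.6, 10.5). ∠NWK = 71.2° gives WK at 180° from the x-axis; with |WK| = 19.1, K = (-29.7, 10.6). Then |BK| = |K − B| = 31.6.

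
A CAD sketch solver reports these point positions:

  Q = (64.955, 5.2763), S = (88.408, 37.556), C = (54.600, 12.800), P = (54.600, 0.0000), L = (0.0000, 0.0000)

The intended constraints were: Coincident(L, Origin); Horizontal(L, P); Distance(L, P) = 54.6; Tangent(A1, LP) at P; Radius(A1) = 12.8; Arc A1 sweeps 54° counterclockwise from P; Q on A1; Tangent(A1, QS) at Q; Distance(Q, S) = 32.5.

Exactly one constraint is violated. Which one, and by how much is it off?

Distance(Q, S) = 32.5 — off by 7.40.

L = (0.00, 0.00) ✓; L.y = 0.00, P.y = 0.00 ✓; |LP| = 54.60 ✓; ∠(CP, PL) = 90.00° ✓; |CP| = 12.80 ✓; bearing(C→Q) − bearing(C→P) = 54.00° ✓; |CQ| = 12.80 ✓; ∠(CQ, QS) = 90.00° ✓; |QS| = 39.90 ✗.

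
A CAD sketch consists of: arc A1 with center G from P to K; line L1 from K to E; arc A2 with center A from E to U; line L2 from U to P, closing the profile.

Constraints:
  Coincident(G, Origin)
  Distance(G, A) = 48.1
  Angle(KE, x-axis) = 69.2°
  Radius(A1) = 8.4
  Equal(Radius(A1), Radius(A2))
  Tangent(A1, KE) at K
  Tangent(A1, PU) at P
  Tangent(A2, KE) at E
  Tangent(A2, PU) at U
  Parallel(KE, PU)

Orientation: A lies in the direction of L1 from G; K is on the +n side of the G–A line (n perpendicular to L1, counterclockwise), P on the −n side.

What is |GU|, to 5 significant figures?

48.828

The slot axis is L1's direction at 69.2°, so u = (cos 69.2°, sin 69.2°) = (0.35511, 0.93483) and n = (−sin 69.2°, cos 69.2°) = (-0.93483, 0.35511). G is at the origin and A lies 48.1 along u from G, so A = 48.1·u = (17.081, 44.965). Tangency of A1 to both parallel lines with radius 8.4 puts K and P at G ± 8.4·n: K = (-7.8525, 2.9829), P = (7.8525, -2.9829). Equal radii place E and U the same way about A: E = A + 8.4·n = (9.2281, 47.948), U = A − 8.4·n = (24.933, 41.982). Then |GU| = |U − G| = 48.828.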